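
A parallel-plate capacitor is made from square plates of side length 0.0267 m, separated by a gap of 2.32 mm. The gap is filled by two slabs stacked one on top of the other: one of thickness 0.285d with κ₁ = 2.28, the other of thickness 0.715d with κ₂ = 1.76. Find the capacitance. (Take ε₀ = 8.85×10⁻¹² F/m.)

C ≈ 5.12 pF

A = (0.0267 m)² = 7.13×10⁻⁴ m².
Stacked slabs ⇒ two capacitors in series, each with the full plate area.
C₁ = κ₁ε₀A/d₁ = 2.28 × 8.85×10⁻¹² × 7.13×10⁻⁴ / 6.61×10⁻⁴ = 2.18×10⁻¹¹ F.
C₂ = κ₂ε₀A/d₂ = 1.76 × 8.85×10⁻¹² × 7.13×10⁻⁴ / 1.66×10⁻³ = 6.69×10⁻¹² F.
C = (1/C₁ + 1/C₂)⁻¹ = 5.12×10⁻¹² F.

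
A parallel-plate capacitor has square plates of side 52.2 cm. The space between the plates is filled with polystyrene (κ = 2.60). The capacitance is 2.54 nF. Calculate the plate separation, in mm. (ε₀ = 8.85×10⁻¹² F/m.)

A = (52.2 cm)² = 0.272 m².
d = κε₀A/C = 2.60 × 8.85×10⁻¹² × 0.272 / 2.54×10⁻⁹ = 2.47×10⁻³ m.

d ≈ 2.47 mm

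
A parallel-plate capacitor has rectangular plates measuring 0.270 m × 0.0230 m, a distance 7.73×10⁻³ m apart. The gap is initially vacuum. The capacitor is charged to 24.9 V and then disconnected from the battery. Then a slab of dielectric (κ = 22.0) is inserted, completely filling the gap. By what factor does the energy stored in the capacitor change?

Isolated ⇒ Q is held fixed.
C₂ = 22.0 C₁ and U = Q²/(2C), so U₂/U₁ = C₁/C₂ = 0.0455.

U₂/U₁ ≈ 0.0455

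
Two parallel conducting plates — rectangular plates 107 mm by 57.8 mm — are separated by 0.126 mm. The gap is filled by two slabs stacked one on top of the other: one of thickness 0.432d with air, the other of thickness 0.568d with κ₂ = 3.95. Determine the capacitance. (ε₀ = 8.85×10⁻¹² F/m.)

A = 107 × 57.8 mm² = 6.18×10⁻³ m².
Stacked slabs ⇒ two capacitors in series, each with the full plate area.
C₁ = κ₁ε₀A/d₁ = 1.00 × 8.85×10⁻¹² × 6.18×10⁻³ / 5.44×10⁻⁵ = 1.01×10⁻⁹ F.
C₂ = κ₂ε₀A/d₂ = 3.95 × 8.85×10⁻¹² × 6.18×10⁻³ / 7.16×10⁻⁵ = 3.02×10⁻⁹ F.
C = (1/C₁ + 1/C₂)⁻¹ = 7.54×10⁻¹⁰ F.

C ≈ 0.754 nF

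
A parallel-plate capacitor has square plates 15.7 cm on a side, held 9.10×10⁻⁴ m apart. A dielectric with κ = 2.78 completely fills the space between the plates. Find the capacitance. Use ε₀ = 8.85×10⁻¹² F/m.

A = (15.7 cm)² = 2.46×10⁻² m².
C = κε₀A/d = 2.78 × 8.85×10⁻¹² × 2.46×10⁻² / 9.10×10⁻⁴ = 6.66×10⁻¹⁰ F.

C ≈ 0.666 nF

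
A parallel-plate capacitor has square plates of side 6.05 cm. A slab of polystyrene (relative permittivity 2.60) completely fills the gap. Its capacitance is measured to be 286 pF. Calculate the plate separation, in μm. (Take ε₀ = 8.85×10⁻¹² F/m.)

A = (6.05 cm)² = 3.66×10⁻³ m².
d = κε₀A/C = 2.60 × 8.85×10⁻¹² × 3.66×10⁻³ / 2.86×10⁻¹⁰ = 2.94×10⁻⁴ m.

d ≈ 294 μm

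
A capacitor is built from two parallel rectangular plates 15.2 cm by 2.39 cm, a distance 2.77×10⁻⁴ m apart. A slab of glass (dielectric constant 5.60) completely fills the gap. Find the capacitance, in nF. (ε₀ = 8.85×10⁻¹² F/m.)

A = 15.2 × 2.39 cm² = 3.63×10⁻³ m².
C = κε₀A/d = 5.60 × 8.85×10⁻¹² × 3.63×10⁻³ / 2.77×10⁻⁴ = 6.50×10⁻¹⁰ F.

0.650 nF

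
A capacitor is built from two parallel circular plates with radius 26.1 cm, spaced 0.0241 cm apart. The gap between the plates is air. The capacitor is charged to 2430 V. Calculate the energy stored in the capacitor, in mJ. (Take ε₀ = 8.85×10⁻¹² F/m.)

23.2 mJ

A = π(26.1 cm)² = 0.214 m².
C = ε₀A/d = 8.85×10⁻¹² × 0.214 / 2.41×10⁻⁴ = 7.86×10⁻⁹ F.
U = ½CV² = ½ × 7.86×10⁻⁹ × (2430)² = 2.32×10⁻² J.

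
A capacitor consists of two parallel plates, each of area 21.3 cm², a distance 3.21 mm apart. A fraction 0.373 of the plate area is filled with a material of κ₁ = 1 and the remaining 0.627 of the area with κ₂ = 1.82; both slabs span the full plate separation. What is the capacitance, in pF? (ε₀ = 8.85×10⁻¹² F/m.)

C ≈ 8.89 pF

A = 21.3 cm² = 2.13×10⁻³ m².
Side-by-side slabs ⇒ two capacitors in parallel, each spanning the full gap.
C₁ = κ₁ε₀A₁/d = 1.00 × 8.85×10⁻¹² × 7.94×10⁻⁴ / 3.21×10⁻³ = 2.19×10⁻¹² F.
C₂ = κ₂ε₀A₂/d = 1.82 × 8.85×10⁻¹² × 1.34×10⁻³ / 3.21×10⁻³ = 6.70×10⁻¹² F.
C = C₁ + C₂ = 8.89×10⁻¹² F.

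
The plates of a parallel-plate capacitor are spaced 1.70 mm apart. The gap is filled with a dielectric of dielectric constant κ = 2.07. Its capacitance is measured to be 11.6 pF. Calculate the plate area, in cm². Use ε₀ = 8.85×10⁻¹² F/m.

10.8 cm²

A = Cd/(κε₀) = 1.16×10⁻¹¹ × 1.70×10⁻³ / (2.07 × 8.85×10⁻¹²) = 1.08×10⁻³ m².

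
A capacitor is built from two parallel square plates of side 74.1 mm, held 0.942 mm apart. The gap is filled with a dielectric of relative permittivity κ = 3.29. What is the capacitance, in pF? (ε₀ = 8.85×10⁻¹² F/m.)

A = (74.1 mm)² = 5.49×10⁻³ m².
C = κε₀A/d = 3.29 × 8.85×10⁻¹² × 5.49×10⁻³ / 9.42×10⁻⁴ = 1.70×10⁻¹⁰ F.

170 pF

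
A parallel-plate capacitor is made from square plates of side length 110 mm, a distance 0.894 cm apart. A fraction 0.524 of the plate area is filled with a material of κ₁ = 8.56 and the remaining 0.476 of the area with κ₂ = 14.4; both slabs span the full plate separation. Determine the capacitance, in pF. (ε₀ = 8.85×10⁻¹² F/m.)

136 pF

A = (110 mm)² = 1.21×10⁻² m².
Side-by-side slabs ⇒ two capacitors in parallel, each spanning the full gap.
C₁ = κ₁ε₀A₁/d = 8.56 × 8.85×10⁻¹² × 6.34×10⁻³ / 8.94×10⁻³ = 5.37×10⁻¹¹ F.
C₂ = κ₂ε₀A₂/d = 14.4 × 8.85×10⁻¹² × 5.76×10⁻³ / 8.94×10⁻³ = 8.21×10⁻¹¹ F.
C = C₁ + C₂ = 1.36×10⁻¹⁰ F.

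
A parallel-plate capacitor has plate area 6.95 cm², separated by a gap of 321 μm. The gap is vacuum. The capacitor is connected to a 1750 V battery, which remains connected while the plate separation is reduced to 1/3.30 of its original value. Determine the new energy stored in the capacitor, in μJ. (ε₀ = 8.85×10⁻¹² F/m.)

A = 6.95 cm² = 6.95×10⁻⁴ m².
Initially C₁ = ε₀A/d = 8.85×10⁻¹² × 6.95×10⁻⁴ / 3.21×10⁻⁴ = 1.92×10⁻¹¹ F.
U₁ = 2.93×10⁻⁵ J.
Battery connected ⇒ V is held fixed. C₂ = 3.30 C₁ and U = ½CV², so U₂/U₁ = C₂/C₁ = 3.30.
U₂ = 3.30 × 2.93×10⁻⁵ = 9.68×10⁻⁵ J.

U ≈ 96.8 μJ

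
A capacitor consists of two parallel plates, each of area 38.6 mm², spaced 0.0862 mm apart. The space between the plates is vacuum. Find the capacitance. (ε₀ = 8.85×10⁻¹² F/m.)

A = 38.6 mm² = 3.86×10⁻⁵ m².
C = ε₀A/d = 8.85×10⁻¹² × 3.86×10⁻⁵ / 8.62×10⁻⁵ = 3.96×10⁻¹² F.

C ≈ 3.96 pF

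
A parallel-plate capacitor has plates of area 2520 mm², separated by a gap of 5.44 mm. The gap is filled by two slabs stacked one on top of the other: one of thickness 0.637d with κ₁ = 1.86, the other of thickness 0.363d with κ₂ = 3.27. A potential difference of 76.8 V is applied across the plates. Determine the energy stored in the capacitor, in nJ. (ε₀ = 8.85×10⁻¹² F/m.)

A = 2520 mm² = 2.52×10⁻³ m².
Stacked slabs ⇒ two capacitors in series, each with the full plate area.
C₁ = κ₁ε₀A/d₁ = 1.86 × 8.85×10⁻¹² × 2.52×10⁻³ / 3.47×10⁻³ = 1.20×10⁻¹¹ F.
C₂ = κ₂ε₀A/d₂ = 3.27 × 8.85×10⁻¹² × 2.52×10⁻³ / 1.97×10⁻³ = 3.69×10⁻¹¹ F.
C = (1/C₁ + 1/C₂)⁻¹ = 9.04×10⁻¹² F.
U = ½CV² = ½ × 9.04×10⁻¹² × (76.8)² = 2.67×10⁻⁸ J.

26.7 nJ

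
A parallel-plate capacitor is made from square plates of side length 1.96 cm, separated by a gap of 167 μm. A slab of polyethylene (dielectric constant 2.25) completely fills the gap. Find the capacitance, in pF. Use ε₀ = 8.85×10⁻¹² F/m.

A = (1.96 cm)² = 3.84×10⁻⁴ m².
C = κε₀A/d = 2.25 × 8.85×10⁻¹² × 3.84×10⁻⁴ / 1.67×10⁻⁴ = 4.58×10⁻¹¹ F.

C ≈ 45.8 pF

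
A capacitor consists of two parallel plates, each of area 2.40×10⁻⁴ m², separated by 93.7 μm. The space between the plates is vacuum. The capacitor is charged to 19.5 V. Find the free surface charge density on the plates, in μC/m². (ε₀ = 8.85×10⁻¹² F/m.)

C = ε₀A/d = 8.85×10⁻¹² × 2.40×10⁻⁴ / 9.37×10⁻⁵ = 2.27×10⁻¹¹ F.
σ = Q/A = CV/A = 2.27×10⁻¹¹ × 19.5 / 2.40×10⁻⁴ = 1.84×10⁻⁶ C/m².

1.84 μC/m²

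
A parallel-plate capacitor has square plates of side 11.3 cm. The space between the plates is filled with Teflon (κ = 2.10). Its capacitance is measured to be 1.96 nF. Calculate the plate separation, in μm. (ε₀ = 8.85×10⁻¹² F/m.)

A = (11.3 cm)² = 1.28×10⁻² m².
d = κε₀A/C = 2.10 × 8.85×10⁻¹² × 1.28×10⁻² / 1.96×10⁻⁹ = 1.21×10⁻⁴ m.

121 μm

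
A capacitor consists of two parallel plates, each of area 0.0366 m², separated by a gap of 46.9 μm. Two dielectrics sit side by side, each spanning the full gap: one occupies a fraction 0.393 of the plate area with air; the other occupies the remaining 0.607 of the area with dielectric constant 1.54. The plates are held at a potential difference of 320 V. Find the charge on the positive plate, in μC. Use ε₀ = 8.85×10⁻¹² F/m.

Q ≈ 2.93 μC

Side-by-side slabs ⇒ two capacitors in parallel, each spanning the full gap.
C₁ = κ₁ε₀A₁/d = 1.00 × 8.85×10⁻¹² × 1.44×10⁻² / 4.69×10⁻⁵ = 2.71×10⁻⁹ F.
C₂ = κ₂ε₀A₂/d = 1.54 × 8.85×10⁻¹² × 2.22×10⁻² / 4.69×10⁻⁵ = 6.46×10⁻⁹ F.
C = C₁ + C₂ = 9.17×10⁻⁹ F.
Q = CV = 9.17×10⁻⁹ × 320 = 2.93×10⁻⁶ C.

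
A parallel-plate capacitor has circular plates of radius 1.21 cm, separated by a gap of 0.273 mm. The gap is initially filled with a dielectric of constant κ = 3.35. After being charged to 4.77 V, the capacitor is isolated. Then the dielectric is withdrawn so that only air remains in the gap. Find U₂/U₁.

Isolated ⇒ Q is held fixed.
C₂ = 0.299 C₁ and U = Q²/(2C), so U₂/U₁ = C₁/C₂ = 3.35.

U₂/U₁ ≈ 3.35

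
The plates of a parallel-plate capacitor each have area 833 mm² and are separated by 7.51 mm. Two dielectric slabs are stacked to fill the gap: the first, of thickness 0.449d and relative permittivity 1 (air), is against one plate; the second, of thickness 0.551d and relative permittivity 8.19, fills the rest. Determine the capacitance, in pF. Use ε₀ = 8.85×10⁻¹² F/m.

C ≈ 1.90 pF

A = 833 mm² = 8.33×10⁻⁴ m².
Stacked slabs ⇒ two capacitors in series, each with the full plate area.
C₁ = κ₁ε₀A/d₁ = 1.00 × 8.85×10⁻¹² × 8.33×10⁻⁴ / 3.37×10⁻³ = 2.19×10⁻¹² F.
C₂ = κ₂ε₀A/d₂ = 8.19 × 8.85×10⁻¹² × 8.33×10⁻⁴ / 4.14×10⁻³ = 1.46×10⁻¹¹ F.
C = (1/C₁ + 1/C₂)⁻¹ = 1.90×10⁻¹² F.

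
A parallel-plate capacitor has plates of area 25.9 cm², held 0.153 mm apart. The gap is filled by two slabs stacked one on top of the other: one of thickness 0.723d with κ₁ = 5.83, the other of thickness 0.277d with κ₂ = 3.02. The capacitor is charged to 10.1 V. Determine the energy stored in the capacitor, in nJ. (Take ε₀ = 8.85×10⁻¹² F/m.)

35.4 nJ

A = 25.9 cm² = 2.59×10⁻³ m².
Stacked slabs ⇒ two capacitors in series, each with the full plate area.
C₁ = κ₁ε₀A/d₁ = 5.83 × 8.85×10⁻¹² × 2.59×10⁻³ / 1.11×10⁻⁴ = 1.21×10⁻⁹ F.
C₂ = κ₂ε₀A/d₂ = 3.02 × 8.85×10⁻¹² × 2.59×10⁻³ / 4.24×10⁻⁵ = 1.63×10⁻⁹ F.
C = (1/C₁ + 1/C₂)⁻¹ = 6.94×10⁻¹⁰ F.
U = ½CV² = ½ × 6.94×10⁻¹⁰ × (10.1)² = 3.54×10⁻⁸ J.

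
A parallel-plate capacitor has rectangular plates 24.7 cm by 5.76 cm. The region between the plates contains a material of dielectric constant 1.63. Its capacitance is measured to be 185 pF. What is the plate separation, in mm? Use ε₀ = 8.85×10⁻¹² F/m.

1.11 mm

A = 24.7 × 5.76 cm² = 1.42×10⁻² m².
d = κε₀A/C = 1.63 × 8.85×10⁻¹² × 1.42×10⁻² / 1.85×10⁻¹⁰ = 1.11×10⁻³ m.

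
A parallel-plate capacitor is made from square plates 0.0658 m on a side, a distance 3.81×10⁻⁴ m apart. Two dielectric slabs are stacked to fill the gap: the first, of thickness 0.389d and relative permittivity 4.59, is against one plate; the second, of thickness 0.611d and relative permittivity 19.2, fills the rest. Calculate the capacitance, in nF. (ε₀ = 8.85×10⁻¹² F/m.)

0.863 nF

A = (0.0658 m)² = 4.33×10⁻³ m².
Stacked slabs ⇒ two capacitors in series, each with the full plate area.
C₁ = κ₁ε₀A/d₁ = 4.59 × 8.85×10⁻¹² × 4.33×10⁻³ / 1.48×10⁻⁴ = 1.19×10⁻⁹ F.
C₂ = κ₂ε₀A/d₂ = 19.2 × 8.85×10⁻¹² × 4.33×10⁻³ / 2.33×10⁻⁴ = 3.16×10⁻⁹ F.
C = (1/C₁ + 1/C₂)⁻¹ = 8.63×10⁻¹⁰ F.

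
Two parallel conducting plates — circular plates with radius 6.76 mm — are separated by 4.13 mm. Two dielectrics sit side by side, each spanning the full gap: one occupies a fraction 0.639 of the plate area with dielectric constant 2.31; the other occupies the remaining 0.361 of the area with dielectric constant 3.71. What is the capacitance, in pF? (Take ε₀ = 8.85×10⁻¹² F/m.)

A = π(6.76 mm)² = 1.44×10⁻⁴ m².
Side-by-side slabs ⇒ two capacitors in parallel, each spanning the full gap.
C₁ = κ₁ε₀A₁/d = 2.31 × 8.85×10⁻¹² × 9.17×10⁻⁵ / 4.13×10⁻³ = 4.54×10⁻¹³ F.
C₂ = κ₂ε₀A₂/d = 3.71 × 8.85×10⁻¹² × 5.18×10⁻⁵ / 4.13×10⁻³ = 4.12×10⁻¹³ F.
C = C₁ + C₂ = 8.66×10⁻¹³ F.

0.866 pF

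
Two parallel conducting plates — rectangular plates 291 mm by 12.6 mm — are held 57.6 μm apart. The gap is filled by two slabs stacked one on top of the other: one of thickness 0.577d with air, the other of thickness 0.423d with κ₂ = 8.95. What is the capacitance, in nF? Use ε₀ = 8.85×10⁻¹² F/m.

C ≈ 0.902 nF

A = 291 × 12.6 mm² = 3.67×10⁻³ m².
Stacked slabs ⇒ two capacitors in series, each with the full plate area.
C₁ = κ₁ε₀A/d₁ = 1.00 × 8.85×10⁻¹² × 3.67×10⁻³ / 3.32×10⁻⁵ = 9.76×10⁻¹⁰ F.
C₂ = κ₂ε₀A/d₂ = 8.95 × 8.85×10⁻¹² × 3.67×10⁻³ / 2.44×10⁻⁵ = 1.19×10⁻⁸ F.
C = (1/C₁ + 1/C₂)⁻¹ = 9.02×10⁻¹⁰ F.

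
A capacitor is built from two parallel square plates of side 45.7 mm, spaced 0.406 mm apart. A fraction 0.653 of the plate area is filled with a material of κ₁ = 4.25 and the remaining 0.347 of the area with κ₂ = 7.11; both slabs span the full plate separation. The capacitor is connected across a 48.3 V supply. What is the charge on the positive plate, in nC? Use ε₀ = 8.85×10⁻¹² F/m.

A = (45.7 mm)² = 2.09×10⁻³ m².
Side-by-side slabs ⇒ two capacitors in parallel, each spanning the full gap.
C₁ = κ₁ε₀A₁/d = 4.25 × 8.85×10⁻¹² × 1.36×10⁻³ / 4.06×10⁻⁴ = 1.26×10⁻¹⁰ F.
C₂ = κ₂ε₀A₂/d = 7.11 × 8.85×10⁻¹² × 7.25×10⁻⁴ / 4.06×10⁻⁴ = 1.12×10⁻¹⁰ F.
C = C₁ + C₂ = 2.39×10⁻¹⁰ F.
Q = CV = 2.39×10⁻¹⁰ × 48.3 = 1.15×10⁻⁸ C.

Q ≈ 11.5 nC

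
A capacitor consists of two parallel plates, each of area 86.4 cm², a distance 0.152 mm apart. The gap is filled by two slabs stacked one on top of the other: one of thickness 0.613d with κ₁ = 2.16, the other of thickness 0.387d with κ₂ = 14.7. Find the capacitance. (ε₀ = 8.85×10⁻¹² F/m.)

A = 86.4 cm² = 8.64×10⁻³ m².
Stacked slabs ⇒ two capacitors in series, each with the full plate area.
C₁ = κ₁ε₀A/d₁ = 2.16 × 8.85×10⁻¹² × 8.64×10⁻³ / 9.32×10⁻⁵ = 1.77×10⁻⁹ F.
C₂ = κ₂ε₀A/d₂ = 14.7 × 8.85×10⁻¹² × 8.64×10⁻³ / 5.88×10⁻⁵ = 1.91×10⁻⁸ F.
C = (1/C₁ + 1/C₂)⁻¹ = 1.62×10⁻⁹ F.

C ≈ 1.62 nF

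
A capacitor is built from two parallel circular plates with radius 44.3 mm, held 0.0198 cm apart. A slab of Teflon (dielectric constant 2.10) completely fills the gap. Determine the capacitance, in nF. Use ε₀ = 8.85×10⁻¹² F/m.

A = π(44.3 mm)² = 6.17×10⁻³ m².
C = κε₀A/d = 2.10 × 8.85×10⁻¹² × 6.17×10⁻³ / 1.98×10⁻⁴ = 5.79×10⁻¹⁰ F.

C ≈ 0.579 nF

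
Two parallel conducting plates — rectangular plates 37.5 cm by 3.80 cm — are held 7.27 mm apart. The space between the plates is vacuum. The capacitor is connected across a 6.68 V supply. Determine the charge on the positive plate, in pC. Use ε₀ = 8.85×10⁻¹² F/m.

A = 37.5 × 3.80 cm² = 1.43×10⁻² m².
C = ε₀A/d = 8.85×10⁻¹² × 1.43×10⁻² / 7.27×10⁻³ = 1.73×10⁻¹¹ F.
Q = CV = 1.73×10⁻¹¹ × 6.68 = 1.16×10⁻¹⁰ C.

116 pC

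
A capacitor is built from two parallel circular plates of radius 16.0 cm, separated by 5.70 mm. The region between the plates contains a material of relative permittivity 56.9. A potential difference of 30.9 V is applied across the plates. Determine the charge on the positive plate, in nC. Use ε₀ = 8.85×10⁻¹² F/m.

A = π(16.0 cm)² = 8.04×10⁻² m².
C = κε₀A/d = 56.9 × 8.85×10⁻¹² × 8.04×10⁻² / 5.70×10⁻³ = 7.11×10⁻⁹ F.
Q = CV = 7.11×10⁻⁹ × 30.9 = 2.20×10⁻⁷ C.

Q ≈ 220 nC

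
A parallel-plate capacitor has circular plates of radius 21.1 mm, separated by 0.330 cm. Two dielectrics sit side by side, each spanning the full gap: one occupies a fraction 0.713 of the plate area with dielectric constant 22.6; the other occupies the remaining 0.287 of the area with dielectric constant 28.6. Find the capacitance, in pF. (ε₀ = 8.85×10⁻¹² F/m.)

C ≈ 91.2 pF

A = π(21.1 mm)² = 1.40×10⁻³ m².
Side-by-side slabs ⇒ two capacitors in parallel, each spanning the full gap.
C₁ = κ₁ε₀A₁/d = 22.6 × 8.85×10⁻¹² × 9.97×10⁻⁴ / 3.30×10⁻³ = 6.04×10⁻¹¹ F.
C₂ = κ₂ε₀A₂/d = 28.6 × 8.85×10⁻¹² × 4.01×10⁻⁴ / 3.30×10⁻³ = 3.08×10⁻¹¹ F.
C = C₁ + C₂ = 9.12×10⁻¹¹ F.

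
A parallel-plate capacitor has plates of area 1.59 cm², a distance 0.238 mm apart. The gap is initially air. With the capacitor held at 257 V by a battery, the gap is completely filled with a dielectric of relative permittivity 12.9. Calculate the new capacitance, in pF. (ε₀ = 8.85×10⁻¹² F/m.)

A = 1.59 cm² = 1.59×10⁻⁴ m².
Initially C₁ = ε₀A/d = 8.85×10⁻¹² × 1.59×10⁻⁴ / 2.38×10⁻⁴ = 5.91×10⁻¹² F.
C = κε₀A/d scales with κ, so C₂/C₁ = κ = 12.9.
C₂ = 12.9 × 5.91×10⁻¹² = 7.63×10⁻¹¹ F.

76.3 pF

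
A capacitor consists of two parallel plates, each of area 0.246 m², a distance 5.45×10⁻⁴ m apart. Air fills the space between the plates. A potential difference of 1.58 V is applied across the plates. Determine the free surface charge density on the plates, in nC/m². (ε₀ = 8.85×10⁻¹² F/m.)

σ ≈ 25.7 nC/m²

C = ε₀A/d = 8.85×10⁻¹² × 0.246 / 5.45×10⁻⁴ = 3.99×10⁻⁹ F.
σ = Q/A = CV/A = 3.99×10⁻⁹ × 1.58 / 0.246 = 2.57×10⁻⁸ C/m².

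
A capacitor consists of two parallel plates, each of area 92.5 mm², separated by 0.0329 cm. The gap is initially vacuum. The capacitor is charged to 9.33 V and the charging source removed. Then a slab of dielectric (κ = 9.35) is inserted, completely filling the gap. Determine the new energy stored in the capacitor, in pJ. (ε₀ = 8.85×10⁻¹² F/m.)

A = 92.5 mm² = 9.25×10⁻⁵ m².
Initially C₁ = ε₀A/d = 8.85×10⁻¹² × 9.25×10⁻⁵ / 3.29×10⁻⁴ = 2.49×10⁻¹² F.
U₁ = 1.08×10⁻¹⁰ J.
Isolated ⇒ Q is held fixed. C₂ = 9.35 C₁ and U = Q²/(2C), so U₂/U₁ = C₁/C₂ = 0.107.
U₂ = 0.107 × 1.08×10⁻¹⁰ = 1.16×10⁻¹¹ J.

U ≈ 11.6 pJ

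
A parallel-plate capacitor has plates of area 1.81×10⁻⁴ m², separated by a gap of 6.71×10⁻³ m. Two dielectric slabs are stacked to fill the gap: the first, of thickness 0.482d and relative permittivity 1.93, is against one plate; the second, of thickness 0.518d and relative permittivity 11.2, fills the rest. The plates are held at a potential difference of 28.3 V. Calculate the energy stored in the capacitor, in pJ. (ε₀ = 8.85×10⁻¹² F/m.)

323 pJ

Stacked slabs ⇒ two capacitors in series, each with the full plate area.
C₁ = κ₁ε₀A/d₁ = 1.93 × 8.85×10⁻¹² × 1.81×10⁻⁴ / 3.23×10⁻³ = 9.56×10⁻¹³ F.
C₂ = κ₂ε₀A/d₂ = 11.2 × 8.85×10⁻¹² × 1.81×10⁻⁴ / 3.48×10⁻³ = 5.16×10⁻¹² F.
C = (1/C₁ + 1/C₂)⁻¹ = 8.07×10⁻¹³ F.
U = ½CV² = ½ × 8.07×10⁻¹³ × (28.3)² = 3.23×10⁻¹⁰ J.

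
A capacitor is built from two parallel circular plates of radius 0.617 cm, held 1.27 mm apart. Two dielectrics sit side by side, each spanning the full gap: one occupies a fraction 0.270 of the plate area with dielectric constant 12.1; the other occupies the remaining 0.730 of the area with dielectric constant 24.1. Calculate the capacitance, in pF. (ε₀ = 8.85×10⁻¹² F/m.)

17.4 pF

A = π(0.617 cm)² = 1.20×10⁻⁴ m².
Side-by-side slabs ⇒ two capacitors in parallel, each spanning the full gap.
C₁ = κ₁ε₀A₁/d = 12.1 × 8.85×10⁻¹² × 3.23×10⁻⁵ / 1.27×10⁻³ = 2.72×10⁻¹² F.
C₂ = κ₂ε₀A₂/d = 24.1 × 8.85×10⁻¹² × 8.73×10⁻⁵ / 1.27×10⁻³ = 1.47×10⁻¹¹ F.
C = C₁ + C₂ = 1.74×10⁻¹¹ F.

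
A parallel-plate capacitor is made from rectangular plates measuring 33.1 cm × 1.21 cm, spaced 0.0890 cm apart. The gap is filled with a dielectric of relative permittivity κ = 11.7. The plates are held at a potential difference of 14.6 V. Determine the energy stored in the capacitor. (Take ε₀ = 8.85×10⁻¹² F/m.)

U ≈ 49.7 nJ

A = 33.1 × 1.21 cm² = 4.01×10⁻³ m².
C = κε₀A/d = 11.7 × 8.85×10⁻¹² × 4.01×10⁻³ / 8.90×10⁻⁴ = 4.66×10⁻¹⁰ F.
U = ½CV² = ½ × 4.66×10⁻¹⁰ × (14.6)² = 4.97×10⁻⁸ J.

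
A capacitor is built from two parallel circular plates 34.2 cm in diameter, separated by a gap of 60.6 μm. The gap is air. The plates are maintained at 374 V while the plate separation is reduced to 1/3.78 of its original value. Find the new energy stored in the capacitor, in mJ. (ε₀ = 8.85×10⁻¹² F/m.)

U ≈ 3.55 mJ

A = π(34.2/2 cm)² = 9.19×10⁻² m².
Initially C₁ = ε₀A/d = 8.85×10⁻¹² × 9.19×10⁻² / 6.06×10⁻⁵ = 1.34×10⁻⁸ F.
U₁ = 9.38×10⁻⁴ J.
Battery connected ⇒ V is held fixed. C₂ = 3.78 C₁ and U = ½CV², so U₂/U₁ = C₂/C₁ = 3.78.
U₂ = 3.78 × 9.38×10⁻⁴ = 3.55×10⁻³ J.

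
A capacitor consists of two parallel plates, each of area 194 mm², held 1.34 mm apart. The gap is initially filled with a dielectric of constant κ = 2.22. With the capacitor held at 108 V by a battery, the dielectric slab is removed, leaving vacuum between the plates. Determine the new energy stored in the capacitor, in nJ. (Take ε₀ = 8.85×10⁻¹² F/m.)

A = 194 mm² = 1.94×10⁻⁴ m².
Initially C₁ = κε₀A/d = 2.22 × 8.85×10⁻¹² × 1.94×10⁻⁴ / 1.34×10⁻³ = 2.84×10⁻¹² F.
U₁ = 1.66×10⁻⁸ J.
Battery connected ⇒ V is held fixed. C₂ = 0.450 C₁ and U = ½CV², so U₂/U₁ = C₂/C₁ = 0.450.
U₂ = 0.450 × 1.66×10⁻⁸ = 7.47×10⁻⁹ J.

7.47 nJ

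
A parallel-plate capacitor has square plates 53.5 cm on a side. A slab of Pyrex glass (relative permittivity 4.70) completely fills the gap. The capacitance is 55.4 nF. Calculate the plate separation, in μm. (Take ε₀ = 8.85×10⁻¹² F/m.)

A = (53.5 cm)² = 0.286 m².
d = κε₀A/C = 4.70 × 8.85×10⁻¹² × 0.286 / 5.54×10⁻⁸ = 2.15×10⁻⁴ m.

d ≈ 215 μm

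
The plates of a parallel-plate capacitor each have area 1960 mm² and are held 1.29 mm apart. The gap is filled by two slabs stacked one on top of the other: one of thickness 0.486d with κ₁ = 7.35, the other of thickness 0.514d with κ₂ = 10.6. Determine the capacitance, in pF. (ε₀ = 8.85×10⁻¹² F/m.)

117 pF

A = 1960 mm² = 1.96×10⁻³ m².
Stacked slabs ⇒ two capacitors in series, each with the full plate area.
C₁ = κ₁ε₀A/d₁ = 7.35 × 8.85×10⁻¹² × 1.96×10⁻³ / 6.27×10⁻⁴ = 2.03×10⁻¹⁰ F.
C₂ = κ₂ε₀A/d₂ = 10.6 × 8.85×10⁻¹² × 1.96×10⁻³ / 6.63×10⁻⁴ = 2.77×10⁻¹⁰ F.
C = (1/C₁ + 1/C₂)⁻¹ = 1.17×10⁻¹⁰ F.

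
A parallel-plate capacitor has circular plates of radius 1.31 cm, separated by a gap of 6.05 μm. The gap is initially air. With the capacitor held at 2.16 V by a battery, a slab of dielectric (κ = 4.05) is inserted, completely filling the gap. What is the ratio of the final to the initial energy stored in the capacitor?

4.05

Battery connected ⇒ V is held fixed.
C₂ = 4.05 C₁ and U = ½CV², so U₂/U₁ = C₂/C₁ = 4.05.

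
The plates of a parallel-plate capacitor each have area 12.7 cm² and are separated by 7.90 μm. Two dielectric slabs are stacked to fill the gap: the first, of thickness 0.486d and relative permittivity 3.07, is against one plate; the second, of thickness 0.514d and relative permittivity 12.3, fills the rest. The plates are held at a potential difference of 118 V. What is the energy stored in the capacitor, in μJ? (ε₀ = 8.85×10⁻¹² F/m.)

A = 12.7 cm² = 1.27×10⁻³ m².
Stacked slabs ⇒ two capacitors in series, each with the full plate area.
C₁ = κ₁ε₀A/d₁ = 3.07 × 8.85×10⁻¹² × 1.27×10⁻³ / 3.84×10⁻⁶ = 8.99×10⁻⁹ F.
C₂ = κ₂ε₀A/d₂ = 12.3 × 8.85×10⁻¹² × 1.27×10⁻³ / 4.06×10⁻⁶ = 3.40×10⁻⁸ F.
C = (1/C₁ + 1/C₂)⁻¹ = 7.11×10⁻⁹ F.
U = ½CV² = ½ × 7.11×10⁻⁹ × (118)² = 4.95×10⁻⁵ J.

U ≈ 49.5 μJ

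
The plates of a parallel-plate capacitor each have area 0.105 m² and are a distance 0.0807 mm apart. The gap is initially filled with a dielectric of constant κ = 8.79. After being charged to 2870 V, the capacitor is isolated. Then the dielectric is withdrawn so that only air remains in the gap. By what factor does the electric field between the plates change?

E₂/E₁ ≈ 8.79

Isolated ⇒ Q is held fixed.
V₂ = Q/C₂ = V₁/0.114; E = V/d, so E₂/E₁ = (V₂/V₁)(d₁/d₂) = 8.79.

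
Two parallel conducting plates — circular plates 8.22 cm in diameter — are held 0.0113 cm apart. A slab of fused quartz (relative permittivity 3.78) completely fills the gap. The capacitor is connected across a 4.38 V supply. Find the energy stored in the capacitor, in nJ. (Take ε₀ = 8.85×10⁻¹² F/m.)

U ≈ 15.1 nJ

A = π(8.22/2 cm)² = 5.31×10⁻³ m².
C = κε₀A/d = 3.78 × 8.85×10⁻¹² × 5.31×10⁻³ / 1.13×10⁻⁴ = 1.57×10⁻⁹ F.
U = ½CV² = ½ × 1.57×10⁻⁹ × (4.38)² = 1.51×10⁻⁸ J.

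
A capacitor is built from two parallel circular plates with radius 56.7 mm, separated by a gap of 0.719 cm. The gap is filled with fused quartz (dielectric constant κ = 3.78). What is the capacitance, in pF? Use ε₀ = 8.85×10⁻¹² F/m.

A = π(56.7 mm)² = 1.01×10⁻² m².
C = κε₀A/d = 3.78 × 8.85×10⁻¹² × 1.01×10⁻² / 7.19×10⁻³ = 4.70×10⁻¹¹ F.

47.0 pF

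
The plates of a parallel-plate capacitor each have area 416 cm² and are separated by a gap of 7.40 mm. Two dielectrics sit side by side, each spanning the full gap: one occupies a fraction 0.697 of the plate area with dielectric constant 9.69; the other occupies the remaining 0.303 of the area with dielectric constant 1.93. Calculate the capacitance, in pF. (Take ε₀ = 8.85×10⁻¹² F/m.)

A = 416 cm² = 4.16×10⁻² m².
Side-by-side slabs ⇒ two capacitors in parallel, each spanning the full gap.
C₁ = κ₁ε₀A₁/d = 9.69 × 8.85×10⁻¹² × 2.90×10⁻² / 7.40×10⁻³ = 3.36×10⁻¹⁰ F.
C₂ = κ₂ε₀A₂/d = 1.93 × 8.85×10⁻¹² × 1.26×10⁻² / 7.40×10⁻³ = 2.91×10⁻¹¹ F.
C = C₁ + C₂ = 3.65×10⁻¹⁰ F.

C ≈ 365 pF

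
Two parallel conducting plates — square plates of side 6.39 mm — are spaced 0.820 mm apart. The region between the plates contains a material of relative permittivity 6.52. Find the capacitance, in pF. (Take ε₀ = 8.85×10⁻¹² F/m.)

A = (6.39 mm)² = 4.08×10⁻⁵ m².
C = κε₀A/d = 6.52 × 8.85×10⁻¹² × 4.08×10⁻⁵ / 8.20×10⁻⁴ = 2.87×10⁻¹² F.

2.87 pF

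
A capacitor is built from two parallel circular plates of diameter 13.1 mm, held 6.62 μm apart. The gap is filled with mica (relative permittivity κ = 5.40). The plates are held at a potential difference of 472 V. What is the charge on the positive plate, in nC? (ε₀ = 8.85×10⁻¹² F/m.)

A = π(13.1/2 mm)² = 1.35×10⁻⁴ m².
C = κε₀A/d = 5.40 × 8.85×10⁻¹² × 1.35×10⁻⁴ / 6.62×10⁻⁶ = 9.73×10⁻¹⁰ F.
Q = CV = 9.73×10⁻¹⁰ × 472 = 4.59×10⁻⁷ C.

459 nC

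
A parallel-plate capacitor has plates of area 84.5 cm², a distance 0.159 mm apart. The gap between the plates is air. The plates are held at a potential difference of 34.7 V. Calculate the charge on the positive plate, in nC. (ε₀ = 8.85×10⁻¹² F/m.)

A = 84.5 cm² = 8.45×10⁻³ m².
C = ε₀A/d = 8.85×10⁻¹² × 8.45×10⁻³ / 1.59×10⁻⁴ = 4.70×10⁻¹⁰ F.
Q = CV = 4.70×10⁻¹⁰ × 34.7 = 1.63×10⁻⁸ C.

16.3 nC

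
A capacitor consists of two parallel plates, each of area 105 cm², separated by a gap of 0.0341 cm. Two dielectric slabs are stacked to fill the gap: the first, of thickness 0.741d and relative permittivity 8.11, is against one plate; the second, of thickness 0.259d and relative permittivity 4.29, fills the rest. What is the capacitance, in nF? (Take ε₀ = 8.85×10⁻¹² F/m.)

A = 105 cm² = 1.05×10⁻² m².
Stacked slabs ⇒ two capacitors in series, each with the full plate area.
C₁ = κ₁ε₀A/d₁ = 8.11 × 8.85×10⁻¹² × 1.05×10⁻² / 2.53×10⁻⁴ = 2.98×10⁻⁹ F.
C₂ = κ₂ε₀A/d₂ = 4.29 × 8.85×10⁻¹² × 1.05×10⁻² / 8.83×10⁻⁵ = 4.51×10⁻⁹ F.
C = (1/C₁ + 1/C₂)⁻¹ = 1.80×10⁻⁹ F.

1.80 nF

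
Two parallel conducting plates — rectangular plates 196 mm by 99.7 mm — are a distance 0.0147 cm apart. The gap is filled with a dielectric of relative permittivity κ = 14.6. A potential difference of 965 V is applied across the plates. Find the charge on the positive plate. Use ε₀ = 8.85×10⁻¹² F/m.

A = 196 × 99.7 mm² = 1.95×10⁻² m².
C = κε₀A/d = 14.6 × 8.85×10⁻¹² × 1.95×10⁻² / 1.47×10⁻⁴ = 1.72×10⁻⁸ F.
Q = CV = 1.72×10⁻⁸ × 965 = 1.66×10⁻⁵ C.

Q ≈ 16.6 μC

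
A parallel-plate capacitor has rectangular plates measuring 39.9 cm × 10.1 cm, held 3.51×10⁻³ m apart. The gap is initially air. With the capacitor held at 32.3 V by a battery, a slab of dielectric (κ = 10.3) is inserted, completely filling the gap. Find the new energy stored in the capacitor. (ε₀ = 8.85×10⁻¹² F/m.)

U ≈ 0.546 μJ

A = 39.9 × 10.1 cm² = 4.03×10⁻² m².
Initially C₁ = ε₀A/d = 8.85×10⁻¹² × 4.03×10⁻² / 3.51×10⁻³ = 1.02×10⁻¹⁰ F.
U₁ = 5.30×10⁻⁸ J.
Battery connected ⇒ V is held fixed. C₂ = 10.3 C₁ and U = ½CV², so U₂/U₁ = C₂/C₁ = 10.3.
U₂ = 10.3 × 5.30×10⁻⁸ = 5.46×10⁻⁷ J.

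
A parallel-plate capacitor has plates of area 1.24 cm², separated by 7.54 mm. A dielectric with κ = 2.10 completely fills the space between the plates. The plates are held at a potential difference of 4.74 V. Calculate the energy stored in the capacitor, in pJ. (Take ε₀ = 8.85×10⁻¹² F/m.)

A = 1.24 cm² = 1.24×10⁻⁴ m².
C = κε₀A/d = 2.10 × 8.85×10⁻¹² × 1.24×10⁻⁴ / 7.54×10⁻³ = 3.06×10⁻¹³ F.
U = ½CV² = ½ × 3.06×10⁻¹³ × (4.74)² = 3.43×10⁻¹² J.

U ≈ 3.43 pJ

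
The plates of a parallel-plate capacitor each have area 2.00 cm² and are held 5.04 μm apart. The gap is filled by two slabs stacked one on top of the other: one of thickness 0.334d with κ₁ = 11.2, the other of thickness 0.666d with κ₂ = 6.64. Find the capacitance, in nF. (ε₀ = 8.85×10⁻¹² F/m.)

2.70 nF

A = 2.00 cm² = 2.00×10⁻⁴ m².
Stacked slabs ⇒ two capacitors in series, each with the full plate area.
C₁ = κ₁ε₀A/d₁ = 11.2 × 8.85×10⁻¹² × 2.00×10⁻⁴ / 1.68×10⁻⁶ = 1.18×10⁻⁸ F.
C₂ = κ₂ε₀A/d₂ = 6.64 × 8.85×10⁻¹² × 2.00×10⁻⁴ / 3.36×10⁻⁶ = 3.50×10⁻⁹ F.
C = (1/C₁ + 1/C₂)⁻¹ = 2.70×10⁻⁹ F.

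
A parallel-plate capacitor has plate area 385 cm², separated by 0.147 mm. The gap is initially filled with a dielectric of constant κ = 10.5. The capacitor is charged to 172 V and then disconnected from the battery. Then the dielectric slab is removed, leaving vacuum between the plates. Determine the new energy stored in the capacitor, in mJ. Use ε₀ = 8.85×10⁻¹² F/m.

A = 385 cm² = 3.85×10⁻² m².
Initially C₁ = κε₀A/d = 10.5 × 8.85×10⁻¹² × 3.85×10⁻² / 1.47×10⁻⁴ = 2.43×10⁻⁸ F.
U₁ = 3.60×10⁻⁴ J.
Isolated ⇒ Q is held fixed. C₂ = 0.0952 C₁ and U = Q²/(2C), so U₂/U₁ = C₁/C₂ = 10.5.
U₂ = 10.5 × 3.60×10⁻⁴ = 3.78×10⁻³ J.

U ≈ 3.78 mJ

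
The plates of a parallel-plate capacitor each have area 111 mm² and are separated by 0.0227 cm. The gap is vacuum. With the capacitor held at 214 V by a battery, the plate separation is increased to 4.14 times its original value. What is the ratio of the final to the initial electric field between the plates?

E₂/E₁ ≈ 0.242

Battery connected ⇒ V is held fixed.
E = V/d, so E₂/E₁ = d₁/d₂ = 0.242.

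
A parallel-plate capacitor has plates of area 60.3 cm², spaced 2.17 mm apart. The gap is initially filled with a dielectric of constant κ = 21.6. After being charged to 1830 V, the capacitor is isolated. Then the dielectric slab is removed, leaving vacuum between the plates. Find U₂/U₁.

Isolated ⇒ Q is held fixed.
C₂ = 0.0463 C₁ and U = Q²/(2C), so U₂/U₁ = C₁/C₂ = 21.6.

U₂/U₁ ≈ 21.6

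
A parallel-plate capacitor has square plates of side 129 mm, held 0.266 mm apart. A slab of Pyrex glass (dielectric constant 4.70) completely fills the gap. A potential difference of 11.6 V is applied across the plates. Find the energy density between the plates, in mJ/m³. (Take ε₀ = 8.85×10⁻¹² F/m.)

E = V/d = 11.6 / 2.66×10⁻⁴ = 4.36×10⁴ V/m.
u = ½κε₀E² = ½ × 4.70 × 8.85×10⁻¹² × (4.36×10⁴)² = 3.96×10⁻² J/m³.

39.6 mJ/m³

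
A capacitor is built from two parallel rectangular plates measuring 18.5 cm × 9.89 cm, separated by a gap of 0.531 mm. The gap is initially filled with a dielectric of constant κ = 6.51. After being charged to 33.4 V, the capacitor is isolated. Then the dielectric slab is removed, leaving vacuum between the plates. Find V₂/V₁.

V₂/V₁ ≈ 6.51

Isolated ⇒ Q is held fixed.
C₂ = 0.154 C₁ and V = Q/C, so V₂/V₁ = C₁/C₂ = 6.51.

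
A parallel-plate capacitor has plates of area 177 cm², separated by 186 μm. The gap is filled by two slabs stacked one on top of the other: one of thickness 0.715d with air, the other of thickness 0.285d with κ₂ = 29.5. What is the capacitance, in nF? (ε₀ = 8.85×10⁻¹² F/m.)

A = 177 cm² = 1.77×10⁻² m².
Stacked slabs ⇒ two capacitors in series, each with the full plate area.
C₁ = κ₁ε₀A/d₁ = 1.00 × 8.85×10⁻¹² × 1.77×10⁻² / 1.33×10⁻⁴ = 1.18×10⁻⁹ F.
C₂ = κ₂ε₀A/d₂ = 29.5 × 8.85×10⁻¹² × 1.77×10⁻² / 5.30×10⁻⁵ = 8.72×10⁻⁸ F.
C = (1/C₁ + 1/C₂)⁻¹ = 1.16×10⁻⁹ F.

1.16 nF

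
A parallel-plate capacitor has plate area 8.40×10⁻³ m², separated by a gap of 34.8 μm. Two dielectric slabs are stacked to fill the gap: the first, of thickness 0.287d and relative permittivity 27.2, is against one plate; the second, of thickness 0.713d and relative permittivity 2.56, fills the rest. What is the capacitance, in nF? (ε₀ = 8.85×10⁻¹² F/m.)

C ≈ 7.39 nF

Stacked slabs ⇒ two capacitors in series, each with the full plate area.
C₁ = κ₁ε₀A/d₁ = 27.2 × 8.85×10⁻¹² × 8.40×10⁻³ / 9.99×10⁻⁶ = 2.02×10⁻⁷ F.
C₂ = κ₂ε₀A/d₂ = 2.56 × 8.85×10⁻¹² × 8.40×10⁻³ / 2.48×10⁻⁵ = 7.67×10⁻⁹ F.
C = (1/C₁ + 1/C₂)⁻¹ = 7.39×10⁻⁹ F.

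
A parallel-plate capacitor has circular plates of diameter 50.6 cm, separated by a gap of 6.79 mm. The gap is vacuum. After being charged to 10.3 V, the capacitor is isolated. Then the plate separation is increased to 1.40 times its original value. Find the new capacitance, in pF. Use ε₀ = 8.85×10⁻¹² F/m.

A = π(50.6/2 cm)² = 0.201 m².
Initially C₁ = ε₀A/d = 8.85×10⁻¹² × 0.201 / 6.79×10⁻³ = 2.62×10⁻¹⁰ F.
C = ε₀A/d scales as 1/d, so C₂/C₁ = d₁/d₂ = 1/1.40 = 0.714.
C₂ = 0.714 × 2.62×10⁻¹⁰ = 1.87×10⁻¹⁰ F.

187 pF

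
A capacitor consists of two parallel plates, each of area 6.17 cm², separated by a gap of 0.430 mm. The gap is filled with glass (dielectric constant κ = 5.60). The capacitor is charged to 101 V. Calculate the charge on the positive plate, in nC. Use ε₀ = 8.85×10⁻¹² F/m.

A = 6.17 cm² = 6.17×10⁻⁴ m².
C = κε₀A/d = 5.60 × 8.85×10⁻¹² × 6.17×10⁻⁴ / 4.30×10⁻⁴ = 7.11×10⁻¹¹ F.
Q = CV = 7.11×10⁻¹¹ × 101 = 7.18×10⁻⁹ C.

Q ≈ 7.18 nC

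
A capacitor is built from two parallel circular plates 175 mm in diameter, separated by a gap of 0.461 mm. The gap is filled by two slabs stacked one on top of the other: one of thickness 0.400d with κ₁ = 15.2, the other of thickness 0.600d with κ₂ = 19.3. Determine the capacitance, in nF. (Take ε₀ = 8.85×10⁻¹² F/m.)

A = π(175/2 mm)² = 2.41×10⁻² m².
Stacked slabs ⇒ two capacitors in series, each with the full plate area.
C₁ = κ₁ε₀A/d₁ = 15.2 × 8.85×10⁻¹² × 2.41×10⁻² / 1.84×10⁻⁴ = 1.75×10⁻⁸ F.
C₂ = κ₂ε₀A/d₂ = 19.3 × 8.85×10⁻¹² × 2.41×10⁻² / 2.77×10⁻⁴ = 1.49×10⁻⁸ F.
C = (1/C₁ + 1/C₂)⁻¹ = 8.04×10⁻⁹ F.

C ≈ 8.04 nF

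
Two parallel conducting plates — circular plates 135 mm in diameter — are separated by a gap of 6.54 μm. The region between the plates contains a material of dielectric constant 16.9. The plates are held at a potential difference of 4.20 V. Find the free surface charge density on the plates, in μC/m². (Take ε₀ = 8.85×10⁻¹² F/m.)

A = π(135/2 mm)² = 1.43×10⁻² m².
C = κε₀A/d = 16.9 × 8.85×10⁻¹² × 1.43×10⁻² / 6.54×10⁻⁶ = 3.27×10⁻⁷ F.
σ = Q/A = CV/A = 3.27×10⁻⁷ × 4.20 / 1.43×10⁻² = 9.61×10⁻⁵ C/m².

96.1 μC/m²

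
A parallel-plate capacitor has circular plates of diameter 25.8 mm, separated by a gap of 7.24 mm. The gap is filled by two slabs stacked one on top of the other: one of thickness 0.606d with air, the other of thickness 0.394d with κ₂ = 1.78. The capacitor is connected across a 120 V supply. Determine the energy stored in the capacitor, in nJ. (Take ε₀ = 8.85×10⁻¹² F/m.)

A = π(25.8/2 mm)² = 5.23×10⁻⁴ m².
Stacked slabs ⇒ two capacitors in series, each with the full plate area.
C₁ = κ₁ε₀A/d₁ = 1.00 × 8.85×10⁻¹² × 5.23×10⁻⁴ / 4.39×10⁻³ = 1.05×10⁻¹² F.
C₂ = κ₂ε₀A/d₂ = 1.78 × 8.85×10⁻¹² × 5.23×10⁻⁴ / 2.85×10⁻³ = 2.89×10⁻¹² F.
C = (1/C₁ + 1/C₂)⁻¹ = 7.72×10⁻¹³ F.
U = ½CV² = ½ × 7.72×10⁻¹³ × (120)² = 5.56×10⁻⁹ J.

5.56 nJ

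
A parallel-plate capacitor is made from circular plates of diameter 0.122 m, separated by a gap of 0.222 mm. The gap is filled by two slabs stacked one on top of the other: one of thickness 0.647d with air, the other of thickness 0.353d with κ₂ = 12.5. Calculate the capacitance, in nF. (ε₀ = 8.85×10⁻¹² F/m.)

C ≈ 0.690 nF

A = π(0.122/2 m)² = 1.17×10⁻² m².
Stacked slabs ⇒ two capacitors in series, each with the full plate area.
C₁ = κ₁ε₀A/d₁ = 1.00 × 8.85×10⁻¹² × 1.17×10⁻² / 1.44×10⁻⁴ = 7.20×10⁻¹⁰ F.
C₂ = κ₂ε₀A/d₂ = 12.5 × 8.85×10⁻¹² × 1.17×10⁻² / 7.84×10⁻⁵ = 1.65×10⁻⁸ F.
C = (1/C₁ + 1/C₂)⁻¹ = 6.90×10⁻¹⁰ F.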